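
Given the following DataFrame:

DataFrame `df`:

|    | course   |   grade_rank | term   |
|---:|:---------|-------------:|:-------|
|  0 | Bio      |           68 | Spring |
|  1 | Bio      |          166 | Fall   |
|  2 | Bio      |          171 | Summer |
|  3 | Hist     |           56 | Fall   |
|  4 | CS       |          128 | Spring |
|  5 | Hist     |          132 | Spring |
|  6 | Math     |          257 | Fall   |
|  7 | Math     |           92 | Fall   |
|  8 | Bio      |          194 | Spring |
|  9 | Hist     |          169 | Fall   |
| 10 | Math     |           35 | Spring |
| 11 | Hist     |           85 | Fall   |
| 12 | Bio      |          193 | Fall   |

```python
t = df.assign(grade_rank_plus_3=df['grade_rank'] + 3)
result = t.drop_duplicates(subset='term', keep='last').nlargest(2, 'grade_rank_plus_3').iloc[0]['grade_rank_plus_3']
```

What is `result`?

196

add column grade_rank_plus_3 = df['grade_rank'] + 3:
   course  grade_rank    term  grade_rank_plus_3
0     Bio          68  Spring                 71
1     Bio         166    Fall                169
2     Bio         171  Summer                174
3    Hist          56    Fall                 59
4      CS         128  Spring                131
5    Hist         132  Spring                135
6    Math         257    Fall                260
7    Math          92    Fall                 95
8     Bio         194  Spring                197
9    Hist         169    Fall                172
10   Math          35  Spring                 38
11   Hist          85    Fall                 88
12    Bio         193    Fall                196
drop duplicate term (keep=last):
   course  grade_rank    term  grade_rank_plus_3
2     Bio         171  Summer                174
10   Math          35  Spring                 38
12    Bio         193    Fall                196
take 2 rows with largest grade_rank_plus_3:
   course  grade_rank    term  grade_rank_plus_3
12    Bio         193    Fall                196
2     Bio         171  Summer                174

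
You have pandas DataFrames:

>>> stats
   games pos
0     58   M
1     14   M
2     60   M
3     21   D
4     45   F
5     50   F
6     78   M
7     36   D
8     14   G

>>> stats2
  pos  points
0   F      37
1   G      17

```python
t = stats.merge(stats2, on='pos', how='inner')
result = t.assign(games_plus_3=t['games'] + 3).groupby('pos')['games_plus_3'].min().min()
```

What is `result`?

17

merge on 'pos' (how='inner') → 3 rows:
   games pos  points
0     45   F      37
1     50   F      37
2     14   G      17
add column games_plus_3 = t['games'] + 3:
   games pos  points  games_plus_3
0     45   F      37            48
1     50   F      37            53
2     14   G      17            17
group by pos, min of games_plus_3:
pos
F    48
G    17
Name: games_plus_3, dtype: int64
Then the min of the resulting series: 17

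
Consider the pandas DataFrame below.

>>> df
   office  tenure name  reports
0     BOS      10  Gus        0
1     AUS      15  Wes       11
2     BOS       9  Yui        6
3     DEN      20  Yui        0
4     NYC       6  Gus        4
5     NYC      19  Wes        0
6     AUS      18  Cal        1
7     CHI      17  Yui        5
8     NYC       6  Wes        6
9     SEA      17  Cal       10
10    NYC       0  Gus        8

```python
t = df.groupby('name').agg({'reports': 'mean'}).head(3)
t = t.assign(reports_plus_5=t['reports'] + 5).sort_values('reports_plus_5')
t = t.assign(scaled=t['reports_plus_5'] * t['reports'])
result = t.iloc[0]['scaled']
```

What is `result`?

36.0

group by name, mean of reports:
       reports
name          
Cal   5.500000
Gus   4.000000
Wes   5.666667
Yui   3.666667
take first 3 rows:
       reports
name          
Cal   5.500000
Gus   4.000000
Wes   5.666667
add column reports_plus_5 = t['reports'] + 5:
       reports  reports_plus_5
name                          
Cal   5.500000       10.500000
Gus   4.000000        9.000000
Wes   5.666667       10.666667
sort by reports_plus_5:
       reports  reports_plus_5
name                          
Gus   4.000000        9.000000
Cal   5.500000       10.500000
Wes   5.666667       10.666667
add column scaled = t['reports_plus_5'] * t['reports']:
       reports  reports_plus_5     scaled
name                                     
Gus   4.000000        9.000000  36.000000
Cal   5.500000       10.500000  57.750000
Wes   5.666667       10.666667  60.444444
value at position 0, column 'scaled' → 36.0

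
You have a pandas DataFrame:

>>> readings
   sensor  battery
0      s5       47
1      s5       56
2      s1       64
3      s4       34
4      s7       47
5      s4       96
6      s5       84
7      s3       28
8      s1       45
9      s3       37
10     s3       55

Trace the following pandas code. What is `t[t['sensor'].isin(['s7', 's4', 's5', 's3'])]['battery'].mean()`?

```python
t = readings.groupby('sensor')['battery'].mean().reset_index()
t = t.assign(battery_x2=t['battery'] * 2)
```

group by sensor, mean of battery:
sensor
s1    54.500000
s3    40.000000
s4    65.000000
s5    62.333333
s7    47.000000
Name: battery, dtype: float64
reset_index():
  sensor    battery
0     s1  54.500000
1     s3  40.000000
2     s4  65.000000
3     s5  62.333333
4     s7  47.000000
add column battery_x2 = t['battery'] * 2:
  sensor    battery  battery_x2
0     s1  54.500000  109.000000
1     s3  40.000000   80.000000
2     s4  65.000000  130.000000
3     s5  62.333333  124.666667
4     s7  47.000000   94.000000
filter rows where sensor in ['s7', 's4', 's5', 's3']:
  sensor    battery  battery_x2
1     s3  40.000000   80.000000
2     s4  65.000000  130.000000
3     s5  62.333333  124.666667
4     s7  47.000000   94.000000

53.5833333333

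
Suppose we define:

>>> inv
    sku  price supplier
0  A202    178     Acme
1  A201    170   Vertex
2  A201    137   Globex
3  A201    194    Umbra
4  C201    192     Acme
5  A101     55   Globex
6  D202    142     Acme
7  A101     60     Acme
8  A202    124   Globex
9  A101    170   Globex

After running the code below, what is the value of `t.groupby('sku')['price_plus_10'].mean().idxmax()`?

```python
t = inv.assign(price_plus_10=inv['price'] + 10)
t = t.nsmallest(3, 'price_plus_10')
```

add column price_plus_10 = inv['price'] + 10:
    sku  price supplier  price_plus_10
0  A202    178     Acme            188
1  A201    170   Vertex            180
2  A201    137   Globex            147
3  A201    194    Umbra            204
4  C201    192     Acme            202
5  A101     55   Globex             65
6  D202    142     Acme            152
7  A101     60     Acme             70
8  A202    124   Globex            134
9  A101    170   Globex            180
take 3 rows with smallest price_plus_10:
    sku  price supplier  price_plus_10
5  A101     55   Globex             65
7  A101     60     Acme             70
8  A202    124   Globex            134
group by sku, mean of price_plus_10:
sku
A101     67.5
A202    134.0
Name: price_plus_10, dtype: float64
So idxmax() = A202.

A202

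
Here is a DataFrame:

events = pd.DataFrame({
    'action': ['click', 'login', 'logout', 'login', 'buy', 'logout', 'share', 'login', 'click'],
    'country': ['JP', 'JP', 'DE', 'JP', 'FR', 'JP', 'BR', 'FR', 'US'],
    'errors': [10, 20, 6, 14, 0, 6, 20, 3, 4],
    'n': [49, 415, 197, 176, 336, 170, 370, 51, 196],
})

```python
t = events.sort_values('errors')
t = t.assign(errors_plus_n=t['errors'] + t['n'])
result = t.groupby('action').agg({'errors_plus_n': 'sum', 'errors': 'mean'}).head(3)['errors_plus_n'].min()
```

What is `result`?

sort by errors:
   action country  errors    n
4     buy      FR       0  336
7   login      FR       3   51
8   click      US       4  196
2  logout      DE       6  197
5  logout      JP       6  170
0   click      JP      10   49
3   login      JP      14  176
1   login      JP      20  415
6   share      BR      20  370
add column errors_plus_n = t['errors'] + t['n']:
   action country  errors    n  errors_plus_n
4     buy      FR       0  336            336
7   login      FR       3   51             54
8   click      US       4  196            200
2  logout      DE       6  197            203
5  logout      JP       6  170            176
0   click      JP      10   49             59
3   login      JP      14  176            190
1   login      JP      20  415            435
6   share      BR      20  370            390
group by action: sum(errors_plus_n), mean(errors):
        errors_plus_n     errors
action                          
buy               336   0.000000
click             259   7.000000
login             679  12.333333
logout            379   6.000000
share             390  20.000000
take first 3 rows:
        errors_plus_n     errors
action                          
buy               336   0.000000
click             259   7.000000
login             679  12.333333
Taking the min of column 'errors_plus_n' gives 259.

259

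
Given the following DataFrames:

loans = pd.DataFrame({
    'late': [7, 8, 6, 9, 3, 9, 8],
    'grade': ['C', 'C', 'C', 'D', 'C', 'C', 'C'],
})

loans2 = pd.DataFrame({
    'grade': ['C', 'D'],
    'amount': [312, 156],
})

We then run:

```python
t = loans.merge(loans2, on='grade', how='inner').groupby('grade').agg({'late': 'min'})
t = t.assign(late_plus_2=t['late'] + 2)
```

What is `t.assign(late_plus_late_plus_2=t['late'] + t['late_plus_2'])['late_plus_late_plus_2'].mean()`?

14.0

merge on 'grade' (how='inner') → 7 rows:
   late grade  amount
0     7     C     312
1     8     C     312
2     6     C     312
3     9     D     156
4     3     C     312
5     9     C     312
6     8     C     312
group by grade, min of late:
       late
grade      
C         3
D         9
add column late_plus_2 = t['late'] + 2:
       late  late_plus_2
grade                   
C         3            5
D         9           11
add column late_plus_late_plus_2 = t['late'] + t['late_plus_2']:
       late  late_plus_2  late_plus_late_plus_2
grade                                          
C         3            5                      8
D         9           11                     20
So mean() = 14.0.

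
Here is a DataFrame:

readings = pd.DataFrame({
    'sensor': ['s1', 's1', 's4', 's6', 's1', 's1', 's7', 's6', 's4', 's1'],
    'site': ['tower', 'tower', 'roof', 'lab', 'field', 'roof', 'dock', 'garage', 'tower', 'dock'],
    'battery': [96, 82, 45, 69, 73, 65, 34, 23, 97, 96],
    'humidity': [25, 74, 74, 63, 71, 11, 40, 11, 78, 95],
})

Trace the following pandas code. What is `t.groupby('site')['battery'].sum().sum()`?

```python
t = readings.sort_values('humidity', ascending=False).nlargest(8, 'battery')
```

sort by humidity descending:
  sensor    site  battery  humidity
9     s1    dock       96        95
8     s4   tower       97        78
1     s1   tower       82        74
2     s4    roof       45        74
4     s1   field       73        71
3     s6     lab       69        63
6     s7    dock       34        40
0     s1   tower       96        25
5     s1    roof       65        11
7     s6  garage       23        11
take 8 rows with largest battery:
  sensor   site  battery  humidity
8     s4  tower       97        78
9     s1   dock       96        95
0     s1  tower       96        25
1     s1  tower       82        74
4     s1  field       73        71
3     s6    lab       69        63
5     s1   roof       65        11
2     s4   roof       45        74
group by site, sum of battery:
site
dock      96
field     73
lab       69
roof     110
tower    275
Name: battery, dtype: int64
Taking the sum of the resulting series gives 623.

623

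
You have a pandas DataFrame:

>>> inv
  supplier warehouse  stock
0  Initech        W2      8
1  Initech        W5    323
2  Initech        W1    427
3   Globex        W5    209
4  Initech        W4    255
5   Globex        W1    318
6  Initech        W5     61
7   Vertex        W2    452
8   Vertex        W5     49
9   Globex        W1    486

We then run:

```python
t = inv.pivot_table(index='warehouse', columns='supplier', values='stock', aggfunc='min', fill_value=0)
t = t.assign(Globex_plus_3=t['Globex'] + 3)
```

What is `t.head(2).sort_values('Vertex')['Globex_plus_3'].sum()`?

324

pivot: rows=warehouse, cols=supplier, min(stock):
supplier   Globex  Initech  Vertex
warehouse                         
W1            318      427       0
W2              0        8     452
W4              0      255       0
W5            209       61      49
add column Globex_plus_3 = t['Globex'] + 3:
supplier   Globex  Initech  Vertex  Globex_plus_3
warehouse                                        
W1            318      427       0            321
W2              0        8     452              3
W4              0      255       0              3
W5            209       61      49            212
take first 2 rows:
supplier   Globex  Initech  Vertex  Globex_plus_3
warehouse                                        
W1            318      427       0            321
W2              0        8     452              3
sort by Vertex:
supplier   Globex  Initech  Vertex  Globex_plus_3
warehouse                                        
W1            318      427       0            321
W2              0        8     452              3
Then the sum of column 'Globex_plus_3': 324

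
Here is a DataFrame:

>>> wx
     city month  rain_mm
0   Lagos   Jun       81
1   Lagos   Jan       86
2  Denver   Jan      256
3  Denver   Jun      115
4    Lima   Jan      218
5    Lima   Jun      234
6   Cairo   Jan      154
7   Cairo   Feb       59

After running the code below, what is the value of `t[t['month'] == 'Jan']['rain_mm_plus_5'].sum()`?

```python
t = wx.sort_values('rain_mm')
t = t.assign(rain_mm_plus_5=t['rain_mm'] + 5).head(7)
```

473

sort by rain_mm:
     city month  rain_mm
7   Cairo   Feb       59
0   Lagos   Jun       81
1   Lagos   Jan       86
3  Denver   Jun      115
6   Cairo   Jan      154
4    Lima   Jan      218
5    Lima   Jun      234
2  Denver   Jan      256
add column rain_mm_plus_5 = t['rain_mm'] + 5:
     city month  rain_mm  rain_mm_plus_5
7   Cairo   Feb       59              64
0   Lagos   Jun       81              86
1   Lagos   Jan       86              91
3  Denver   Jun      115             120
6   Cairo   Jan      154             159
4    Lima   Jan      218             223
5    Lima   Jun      234             239
2  Denver   Jan      256             261
take first 7 rows:
     city month  rain_mm  rain_mm_plus_5
7   Cairo   Feb       59              64
0   Lagos   Jun       81              86
1   Lagos   Jan       86              91
3  Denver   Jun      115             120
6   Cairo   Jan      154             159
4    Lima   Jan      218             223
5    Lima   Jun      234             239
filter rows where month == 'Jan':
    city month  rain_mm  rain_mm_plus_5
1  Lagos   Jan       86              91
6  Cairo   Jan      154             159
4   Lima   Jan      218             223
Reading off the sum of column 'rain_mm_plus_5', we get 473.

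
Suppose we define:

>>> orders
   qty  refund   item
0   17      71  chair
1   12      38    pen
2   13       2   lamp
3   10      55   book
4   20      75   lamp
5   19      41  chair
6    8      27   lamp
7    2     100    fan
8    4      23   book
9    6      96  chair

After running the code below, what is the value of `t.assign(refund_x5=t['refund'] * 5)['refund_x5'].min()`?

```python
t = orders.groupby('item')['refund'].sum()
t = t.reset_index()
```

190

group by item, sum of refund:
item
book      78
chair    208
fan      100
lamp     104
pen       38
Name: refund, dtype: int64
reset_index():
    item  refund
0   book      78
1  chair     208
2    fan     100
3   lamp     104
4    pen      38
add column refund_x5 = t['refund'] * 5:
    item  refund  refund_x5
0   book      78        390
1  chair     208       1040
2    fan     100        500
3   lamp     104        520
4    pen      38        190
Taking the min of column 'refund_x5' gives 190.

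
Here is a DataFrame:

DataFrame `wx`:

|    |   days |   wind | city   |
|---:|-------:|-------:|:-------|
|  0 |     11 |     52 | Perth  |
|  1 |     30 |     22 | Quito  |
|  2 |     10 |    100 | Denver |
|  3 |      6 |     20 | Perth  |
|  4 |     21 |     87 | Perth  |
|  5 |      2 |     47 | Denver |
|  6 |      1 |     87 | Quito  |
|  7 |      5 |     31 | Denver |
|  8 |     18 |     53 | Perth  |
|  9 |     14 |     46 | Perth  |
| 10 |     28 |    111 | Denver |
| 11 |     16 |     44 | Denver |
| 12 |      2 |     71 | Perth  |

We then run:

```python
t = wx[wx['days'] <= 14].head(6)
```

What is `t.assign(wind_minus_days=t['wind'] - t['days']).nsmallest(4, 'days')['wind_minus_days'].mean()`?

filter rows where days <= 14:
    days  wind    city
0     11    52   Perth
2     10   100  Denver
3      6    20   Perth
5      2    47  Denver
6      1    87   Quito
7      5    31  Denver
9     14    46   Perth
12     2    71   Perth
take first 6 rows:
   days  wind    city
0    11    52   Perth
2    10   100  Denver
3     6    20   Perth
5     2    47  Denver
6     1    87   Quito
7     5    31  Denver
add column wind_minus_days = t['wind'] - t['days']:
   days  wind    city  wind_minus_days
0    11    52   Perth               41
2    10   100  Denver               90
3     6    20   Perth               14
5     2    47  Denver               45
6     1    87   Quito               86
7     5    31  Denver               26
take 4 rows with smallest days:
   days  wind    city  wind_minus_days
6     1    87   Quito               86
5     2    47  Denver               45
7     5    31  Denver               26
3     6    20   Perth               14
So mean() = 42.75.

42.75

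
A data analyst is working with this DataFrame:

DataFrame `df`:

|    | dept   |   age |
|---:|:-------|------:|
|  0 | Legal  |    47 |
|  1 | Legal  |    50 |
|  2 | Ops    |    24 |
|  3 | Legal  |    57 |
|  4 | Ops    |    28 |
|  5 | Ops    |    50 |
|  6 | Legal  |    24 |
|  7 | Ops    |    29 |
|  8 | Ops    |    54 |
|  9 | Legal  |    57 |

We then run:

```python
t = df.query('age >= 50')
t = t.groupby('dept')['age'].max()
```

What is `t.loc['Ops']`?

54

filter rows where age >= 50:
    dept  age
1  Legal   50
3  Legal   57
5    Ops   50
8    Ops   54
9  Legal   57
group by dept, max of age:
dept
Legal    57
Ops      54
Name: age, dtype: int64
Reading off the value at index 'Ops', we get 54.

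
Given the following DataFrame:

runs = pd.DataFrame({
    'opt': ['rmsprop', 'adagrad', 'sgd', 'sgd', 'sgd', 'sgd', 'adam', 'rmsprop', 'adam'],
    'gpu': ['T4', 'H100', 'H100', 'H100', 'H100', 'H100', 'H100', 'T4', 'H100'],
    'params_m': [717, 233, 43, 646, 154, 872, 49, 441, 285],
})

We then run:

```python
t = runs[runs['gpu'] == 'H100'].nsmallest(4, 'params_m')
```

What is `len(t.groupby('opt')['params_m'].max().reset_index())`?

filter rows where gpu == 'H100':
       opt   gpu  params_m
1  adagrad  H100       233
2      sgd  H100        43
3      sgd  H100       646
4      sgd  H100       154
5      sgd  H100       872
6     adam  H100        49
8     adam  H100       285
take 4 rows with smallest params_m:
       opt   gpu  params_m
2      sgd  H100        43
6     adam  H100        49
4      sgd  H100       154
1  adagrad  H100       233
group by opt, max of params_m:
opt
adagrad    233
adam        49
sgd        154
Name: params_m, dtype: int64
reset_index():
       opt  params_m
0  adagrad       233
1     adam        49
2      sgd       154
number of rows → 3

3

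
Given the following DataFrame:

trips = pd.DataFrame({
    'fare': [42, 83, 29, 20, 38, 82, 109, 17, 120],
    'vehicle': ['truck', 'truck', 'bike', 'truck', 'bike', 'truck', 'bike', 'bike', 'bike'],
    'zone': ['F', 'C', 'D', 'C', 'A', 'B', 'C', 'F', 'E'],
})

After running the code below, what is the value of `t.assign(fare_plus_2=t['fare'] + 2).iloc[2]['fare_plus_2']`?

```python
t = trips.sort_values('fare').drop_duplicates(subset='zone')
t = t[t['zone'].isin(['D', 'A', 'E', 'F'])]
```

sort by fare:
   fare vehicle zone
7    17    bike    F
3    20   truck    C
2    29    bike    D
4    38    bike    A
0    42   truck    F
5    82   truck    B
1    83   truck    C
6   109    bike    C
8   120    bike    E
drop duplicate zone (keep=first):
   fare vehicle zone
7    17    bike    F
3    20   truck    C
2    29    bike    D
4    38    bike    A
5    82   truck    B
8   120    bike    E
filter rows where zone in ['D', 'A', 'E', 'F']:
   fare vehicle zone
7    17    bike    F
2    29    bike    D
4    38    bike    A
8   120    bike    E
add column fare_plus_2 = t['fare'] + 2:
   fare vehicle zone  fare_plus_2
7    17    bike    F           19
2    29    bike    D           31
4    38    bike    A           40
8   120    bike    E          122

40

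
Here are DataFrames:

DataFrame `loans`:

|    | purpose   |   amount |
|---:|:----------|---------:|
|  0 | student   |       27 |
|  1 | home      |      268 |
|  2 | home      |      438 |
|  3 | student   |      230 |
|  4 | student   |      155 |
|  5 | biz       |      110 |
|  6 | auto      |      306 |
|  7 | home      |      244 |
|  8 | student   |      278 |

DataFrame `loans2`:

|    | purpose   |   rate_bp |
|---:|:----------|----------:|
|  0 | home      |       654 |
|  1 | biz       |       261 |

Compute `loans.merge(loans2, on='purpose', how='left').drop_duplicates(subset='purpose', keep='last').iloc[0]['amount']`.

110

merge on 'purpose' (how='left') → 9 rows:
   purpose  amount  rate_bp
0  student      27      NaN
1     home     268    654.0
2     home     438    654.0
3  student     230      NaN
4  student     155      NaN
5      biz     110    261.0
6     auto     306      NaN
7     home     244    654.0
8  student     278      NaN
drop duplicate purpose (keep=last):
   purpose  amount  rate_bp
5      biz     110    261.0
6     auto     306      NaN
7     home     244    654.0
8  student     278      NaN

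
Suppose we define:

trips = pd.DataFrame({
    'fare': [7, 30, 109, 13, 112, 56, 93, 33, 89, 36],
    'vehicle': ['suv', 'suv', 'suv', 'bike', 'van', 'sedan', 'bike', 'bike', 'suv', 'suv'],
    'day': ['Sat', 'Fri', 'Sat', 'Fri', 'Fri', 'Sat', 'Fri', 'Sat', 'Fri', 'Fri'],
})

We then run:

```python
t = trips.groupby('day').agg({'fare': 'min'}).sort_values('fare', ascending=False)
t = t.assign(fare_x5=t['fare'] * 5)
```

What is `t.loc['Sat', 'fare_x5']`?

35

group by day, min of fare:
     fare
day      
Fri    13
Sat     7
sort by fare descending:
     fare
day      
Fri    13
Sat     7
add column fare_x5 = t['fare'] * 5:
     fare  fare_x5
day               
Fri    13       65
Sat     7       35
So loc['Sat', 'fare_x5'] = 35.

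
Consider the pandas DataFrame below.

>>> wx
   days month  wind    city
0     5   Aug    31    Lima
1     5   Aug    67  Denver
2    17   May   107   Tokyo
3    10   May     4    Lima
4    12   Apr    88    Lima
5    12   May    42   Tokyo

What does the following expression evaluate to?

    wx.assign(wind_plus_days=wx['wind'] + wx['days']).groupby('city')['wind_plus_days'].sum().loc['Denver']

add column wind_plus_days = wx['wind'] + wx['days']:
   days month  wind    city  wind_plus_days
0     5   Aug    31    Lima              36
1     5   Aug    67  Denver              72
2    17   May   107   Tokyo             124
3    10   May     4    Lima              14
4    12   Apr    88    Lima             100
5    12   May    42   Tokyo              54
group by city, sum of wind_plus_days:
city
Denver     72
Lima      150
Tokyo     178
Name: wind_plus_days, dtype: int64
The value at index 'Denver' is 72.

72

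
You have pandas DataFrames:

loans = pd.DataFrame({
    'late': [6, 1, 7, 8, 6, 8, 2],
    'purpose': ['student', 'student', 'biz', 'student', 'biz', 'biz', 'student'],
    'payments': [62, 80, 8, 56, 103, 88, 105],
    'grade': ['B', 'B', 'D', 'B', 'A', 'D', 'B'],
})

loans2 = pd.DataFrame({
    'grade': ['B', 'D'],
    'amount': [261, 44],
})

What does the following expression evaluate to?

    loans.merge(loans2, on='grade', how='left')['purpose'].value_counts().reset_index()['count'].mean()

3.5

merge on 'grade' (how='left') → 7 rows:
   late  purpose  payments grade  amount
0     6  student        62     B   261.0
1     1  student        80     B   261.0
2     7      biz         8     D    44.0
3     8  student        56     B   261.0
4     6      biz       103     A     NaN
5     8      biz        88     D    44.0
6     2  student       105     B   261.0
value_counts of purpose:
purpose
student    4
biz        3
Name: count, dtype: int64
reset_index():
   purpose  count
0  student      4
1      biz      3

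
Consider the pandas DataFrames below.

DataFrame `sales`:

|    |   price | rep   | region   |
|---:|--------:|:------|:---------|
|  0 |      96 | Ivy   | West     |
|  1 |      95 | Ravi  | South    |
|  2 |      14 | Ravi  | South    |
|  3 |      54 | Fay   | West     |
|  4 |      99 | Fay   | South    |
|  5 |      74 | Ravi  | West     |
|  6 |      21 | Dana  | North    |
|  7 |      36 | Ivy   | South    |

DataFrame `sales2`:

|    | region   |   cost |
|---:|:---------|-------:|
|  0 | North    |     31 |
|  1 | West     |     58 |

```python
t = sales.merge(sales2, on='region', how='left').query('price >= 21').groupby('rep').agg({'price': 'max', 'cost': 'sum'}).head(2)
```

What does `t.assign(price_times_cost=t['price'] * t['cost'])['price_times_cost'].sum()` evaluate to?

merge on 'region' (how='left') → 8 rows:
   price   rep region  cost
0     96   Ivy   West  58.0
1     95  Ravi  South   NaN
2     14  Ravi  South   NaN
3     54   Fay   West  58.0
4     99   Fay  South   NaN
5     74  Ravi   West  58.0
6     21  Dana  North  31.0
7     36   Ivy  South   NaN
filter rows where price >= 21:
   price   rep region  cost
0     96   Ivy   West  58.0
1     95  Ravi  South   NaN
3     54   Fay   West  58.0
4     99   Fay  South   NaN
5     74  Ravi   West  58.0
6     21  Dana  North  31.0
7     36   Ivy  South   NaN
group by rep: max(price), sum(cost):
      price  cost
rep              
Dana     21  31.0
Fay      99  58.0
Ivy      96  58.0
Ravi     95  58.0
take first 2 rows:
      price  cost
rep              
Dana     21  31.0
Fay      99  58.0
add column price_times_cost = t['price'] * t['cost']:
      price  cost  price_times_cost
rep                                
Dana     21  31.0             651.0
Fay      99  58.0            5742.0
Finally, sum of column 'price_times_cost' = 6393.0.

6393.0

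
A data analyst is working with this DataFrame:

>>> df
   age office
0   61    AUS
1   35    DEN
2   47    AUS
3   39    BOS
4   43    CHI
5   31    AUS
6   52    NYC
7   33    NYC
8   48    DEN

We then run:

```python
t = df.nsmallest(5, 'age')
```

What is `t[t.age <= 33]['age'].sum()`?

64

take 5 rows with smallest age:
   age office
5   31    AUS
7   33    NYC
1   35    DEN
3   39    BOS
4   43    CHI
filter rows where age <= 33:
   age office
5   31    AUS
7   33    NYC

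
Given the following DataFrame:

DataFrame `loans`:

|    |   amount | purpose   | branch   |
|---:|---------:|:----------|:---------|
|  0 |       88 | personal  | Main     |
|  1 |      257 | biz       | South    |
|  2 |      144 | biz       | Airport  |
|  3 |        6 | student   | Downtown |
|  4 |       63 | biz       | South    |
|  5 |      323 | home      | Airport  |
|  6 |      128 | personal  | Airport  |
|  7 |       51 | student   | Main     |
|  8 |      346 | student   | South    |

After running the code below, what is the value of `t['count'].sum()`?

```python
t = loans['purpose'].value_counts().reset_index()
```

value_counts of purpose:
purpose
biz         3
student     3
personal    2
home        1
Name: count, dtype: int64
reset_index():
    purpose  count
0       biz      3
1   student      3
2  personal      2
3      home      1

9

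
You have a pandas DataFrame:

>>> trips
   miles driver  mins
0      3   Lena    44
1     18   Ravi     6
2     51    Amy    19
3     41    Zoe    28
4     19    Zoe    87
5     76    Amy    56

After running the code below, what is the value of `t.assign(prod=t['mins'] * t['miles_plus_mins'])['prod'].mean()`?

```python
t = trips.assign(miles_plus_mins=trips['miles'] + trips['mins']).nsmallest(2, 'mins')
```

add column miles_plus_mins = trips['miles'] + trips['mins']:
   miles driver  mins  miles_plus_mins
0      3   Lena    44               47
1     18   Ravi     6               24
2     51    Amy    19               70
3     41    Zoe    28               69
4     19    Zoe    87              106
5     76    Amy    56              132
take 2 rows with smallest mins:
   miles driver  mins  miles_plus_mins
1     18   Ravi     6               24
2     51    Amy    19               70
add column prod = t['mins'] * t['miles_plus_mins']:
   miles driver  mins  miles_plus_mins  prod
1     18   Ravi     6               24   144
2     51    Amy    19               70  1330

737.0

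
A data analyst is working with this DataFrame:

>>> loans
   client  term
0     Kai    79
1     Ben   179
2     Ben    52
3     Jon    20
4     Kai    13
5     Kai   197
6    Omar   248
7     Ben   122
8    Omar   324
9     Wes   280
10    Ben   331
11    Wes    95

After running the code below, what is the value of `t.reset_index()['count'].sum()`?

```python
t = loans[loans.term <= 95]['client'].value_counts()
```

5

filter rows where term <= 95:
   client  term
0     Kai    79
2     Ben    52
3     Jon    20
4     Kai    13
11    Wes    95
value_counts of client:
client
Kai    2
Ben    1
Jon    1
Wes    1
Name: count, dtype: int64
reset_index():
  client  count
0    Kai      2
1    Ben      1
2    Jon      1
3    Wes      1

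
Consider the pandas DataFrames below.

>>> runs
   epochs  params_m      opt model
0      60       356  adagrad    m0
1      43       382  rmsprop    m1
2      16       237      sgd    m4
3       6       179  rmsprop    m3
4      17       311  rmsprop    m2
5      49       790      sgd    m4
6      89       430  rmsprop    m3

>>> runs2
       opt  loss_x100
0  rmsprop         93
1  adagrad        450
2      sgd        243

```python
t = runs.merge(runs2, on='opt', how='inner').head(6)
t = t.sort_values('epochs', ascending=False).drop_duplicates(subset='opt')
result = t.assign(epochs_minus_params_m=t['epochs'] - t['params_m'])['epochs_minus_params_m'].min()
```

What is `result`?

-741

merge on 'opt' (how='inner') → 7 rows:
   epochs  params_m      opt model  loss_x100
0      60       356  adagrad    m0        450
1      43       382  rmsprop    m1         93
2      16       237      sgd    m4        243
3       6       179  rmsprop    m3         93
4      17       311  rmsprop    m2         93
5      49       790      sgd    m4        243
6      89       430  rmsprop    m3         93
take first 6 rows:
   epochs  params_m      opt model  loss_x100
0      60       356  adagrad    m0        450
1      43       382  rmsprop    m1         93
2      16       237      sgd    m4        243
3       6       179  rmsprop    m3         93
4      17       311  rmsprop    m2         93
5      49       790      sgd    m4        243
sort by epochs descending:
   epochs  params_m      opt model  loss_x100
0      60       356  adagrad    m0        450
5      49       790      sgd    m4        243
1      43       382  rmsprop    m1         93
4      17       311  rmsprop    m2         93
2      16       237      sgd    m4        243
3       6       179  rmsprop    m3         93
drop duplicate opt (keep=first):
   epochs  params_m      opt model  loss_x100
0      60       356  adagrad    m0        450
5      49       790      sgd    m4        243
1      43       382  rmsprop    m1         93
add column epochs_minus_params_m = t['epochs'] - t['params_m']:
   epochs  params_m      opt model  loss_x100  epochs_minus_params_m
0      60       356  adagrad    m0        450                   -296
5      49       790      sgd    m4        243                   -741
1      43       382  rmsprop    m1         93                   -339
min of column 'epochs_minus_params_m' → -741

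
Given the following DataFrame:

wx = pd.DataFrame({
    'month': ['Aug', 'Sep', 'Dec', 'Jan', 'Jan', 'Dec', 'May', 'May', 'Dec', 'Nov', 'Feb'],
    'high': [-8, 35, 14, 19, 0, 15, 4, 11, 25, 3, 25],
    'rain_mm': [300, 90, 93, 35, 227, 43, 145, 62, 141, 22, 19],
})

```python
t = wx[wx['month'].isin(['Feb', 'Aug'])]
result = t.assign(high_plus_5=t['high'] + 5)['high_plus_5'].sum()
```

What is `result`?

filter rows where month in ['Feb', 'Aug']:
   month  high  rain_mm
0    Aug    -8      300
10   Feb    25       19
add column high_plus_5 = t['high'] + 5:
   month  high  rain_mm  high_plus_5
0    Aug    -8      300           -3
10   Feb    25       19           30
Reading off the sum of column 'high_plus_5', we get 27.

27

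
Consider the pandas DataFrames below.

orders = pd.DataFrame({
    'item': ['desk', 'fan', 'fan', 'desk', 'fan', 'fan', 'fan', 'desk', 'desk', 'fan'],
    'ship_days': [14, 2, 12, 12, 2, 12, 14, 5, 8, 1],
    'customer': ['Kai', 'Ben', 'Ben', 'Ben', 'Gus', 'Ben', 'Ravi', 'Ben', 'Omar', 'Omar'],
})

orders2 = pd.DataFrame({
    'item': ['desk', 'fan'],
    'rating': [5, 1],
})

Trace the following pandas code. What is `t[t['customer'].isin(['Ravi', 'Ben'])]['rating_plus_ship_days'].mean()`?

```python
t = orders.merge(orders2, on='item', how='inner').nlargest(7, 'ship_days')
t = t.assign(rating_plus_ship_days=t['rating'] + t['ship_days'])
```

merge on 'item' (how='inner') → 10 rows:
   item  ship_days customer  rating
0  desk         14      Kai       5
1   fan          2      Ben       1
2   fan         12      Ben       1
3  desk         12      Ben       5
4   fan          2      Gus       1
5   fan         12      Ben       1
6   fan         14     Ravi       1
7  desk          5      Ben       5
8  desk          8     Omar       5
9   fan          1     Omar       1
take 7 rows with largest ship_days:
   item  ship_days customer  rating
0  desk         14      Kai       5
6   fan         14     Ravi       1
2   fan         12      Ben       1
3  desk         12      Ben       5
5   fan         12      Ben       1
8  desk          8     Omar       5
7  desk          5      Ben       5
add column rating_plus_ship_days = t['rating'] + t['ship_days']:
   item  ship_days customer  rating  rating_plus_ship_days
0  desk         14      Kai       5                     19
6   fan         14     Ravi       1                     15
2   fan         12      Ben       1                     13
3  desk         12      Ben       5                     17
5   fan         12      Ben       1                     13
8  desk          8     Omar       5                     13
7  desk          5      Ben       5                     10
filter rows where customer in ['Ravi', 'Ben']:
   item  ship_days customer  rating  rating_plus_ship_days
6   fan         14     Ravi       1                     15
2   fan         12      Ben       1                     13
3  desk         12      Ben       5                     17
5   fan         12      Ben       1                     13
7  desk          5      Ben       5                     10
mean of column 'rating_plus_ship_days' → 13.6

13.6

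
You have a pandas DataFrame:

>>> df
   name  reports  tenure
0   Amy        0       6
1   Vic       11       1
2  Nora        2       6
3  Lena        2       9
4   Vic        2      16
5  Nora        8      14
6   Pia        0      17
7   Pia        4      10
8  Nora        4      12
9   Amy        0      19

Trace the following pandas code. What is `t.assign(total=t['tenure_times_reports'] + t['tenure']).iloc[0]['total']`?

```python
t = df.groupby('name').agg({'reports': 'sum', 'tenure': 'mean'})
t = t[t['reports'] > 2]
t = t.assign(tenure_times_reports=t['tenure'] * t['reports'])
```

160

group by name: sum(reports), mean(tenure):
      reports     tenure
name                    
Amy         0  12.500000
Lena        2   9.000000
Nora       14  10.666667
Pia         4  13.500000
Vic        13   8.500000
filter rows where reports > 2:
      reports     tenure
name                    
Nora       14  10.666667
Pia         4  13.500000
Vic        13   8.500000
add column tenure_times_reports = t['tenure'] * t['reports']:
      reports     tenure  tenure_times_reports
name                                          
Nora       14  10.666667            149.333333
Pia         4  13.500000             54.000000
Vic        13   8.500000            110.500000
add column total = t['tenure_times_reports'] + t['tenure']:
      reports     tenure  tenure_times_reports  total
name                                                 
Nora       14  10.666667            149.333333  160.0
Pia         4  13.500000             54.000000   67.5
Vic        13   8.500000            110.500000  119.0
The value at position 0, column 'total' is 160.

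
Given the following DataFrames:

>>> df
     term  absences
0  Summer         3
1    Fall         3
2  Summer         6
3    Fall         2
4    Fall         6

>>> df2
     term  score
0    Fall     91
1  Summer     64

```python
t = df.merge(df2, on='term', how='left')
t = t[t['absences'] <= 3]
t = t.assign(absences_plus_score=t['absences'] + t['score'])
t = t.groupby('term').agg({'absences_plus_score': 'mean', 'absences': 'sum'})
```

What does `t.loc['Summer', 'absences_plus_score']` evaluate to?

67.0

merge on 'term' (how='left') → 5 rows:
     term  absences  score
0  Summer         3     64
1    Fall         3     91
2  Summer         6     64
3    Fall         2     91
4    Fall         6     91
filter rows where absences <= 3:
     term  absences  score
0  Summer         3     64
1    Fall         3     91
3    Fall         2     91
add column absences_plus_score = t['absences'] + t['score']:
     term  absences  score  absences_plus_score
0  Summer         3     64                   67
1    Fall         3     91                   94
3    Fall         2     91                   93
group by term: mean(absences_plus_score), sum(absences):
        absences_plus_score  absences
term                                 
Fall                   93.5         5
Summer                 67.0         3
Taking the value at row 'Summer', column 'absences_plus_score' gives 67.0.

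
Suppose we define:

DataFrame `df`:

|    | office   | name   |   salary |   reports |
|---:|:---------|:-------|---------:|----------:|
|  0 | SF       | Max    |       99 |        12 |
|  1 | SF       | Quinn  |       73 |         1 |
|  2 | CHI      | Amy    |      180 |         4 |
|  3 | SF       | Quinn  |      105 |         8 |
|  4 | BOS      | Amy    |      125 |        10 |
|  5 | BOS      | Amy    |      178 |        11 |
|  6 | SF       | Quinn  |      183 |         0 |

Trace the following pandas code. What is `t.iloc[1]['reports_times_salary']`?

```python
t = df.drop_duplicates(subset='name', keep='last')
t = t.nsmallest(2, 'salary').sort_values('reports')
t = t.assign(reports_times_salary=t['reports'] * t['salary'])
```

drop duplicate name (keep=last):
  office   name  salary  reports
0     SF    Max      99       12
5    BOS    Amy     178       11
6     SF  Quinn     183        0
take 2 rows with smallest salary:
  office name  salary  reports
0     SF  Max      99       12
5    BOS  Amy     178       11
sort by reports:
  office name  salary  reports
5    BOS  Amy     178       11
0     SF  Max      99       12
add column reports_times_salary = t['reports'] * t['salary']:
  office name  salary  reports  reports_times_salary
5    BOS  Amy     178       11                  1958
0     SF  Max      99       12                  1188

1188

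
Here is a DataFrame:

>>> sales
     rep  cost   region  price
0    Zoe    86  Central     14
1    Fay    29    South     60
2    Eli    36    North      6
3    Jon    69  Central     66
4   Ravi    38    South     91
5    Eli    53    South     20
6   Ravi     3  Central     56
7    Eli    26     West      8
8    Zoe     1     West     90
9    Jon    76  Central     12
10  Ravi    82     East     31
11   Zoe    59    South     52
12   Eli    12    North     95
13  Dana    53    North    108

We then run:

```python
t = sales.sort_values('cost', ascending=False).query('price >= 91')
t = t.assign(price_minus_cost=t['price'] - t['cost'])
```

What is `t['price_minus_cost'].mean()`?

sort by cost descending:
     rep  cost   region  price
0    Zoe    86  Central     14
10  Ravi    82     East     31
9    Jon    76  Central     12
3    Jon    69  Central     66
11   Zoe    59    South     52
5    Eli    53    South     20
13  Dana    53    North    108
4   Ravi    38    South     91
2    Eli    36    North      6
1    Fay    29    South     60
7    Eli    26     West      8
12   Eli    12    North     95
6   Ravi     3  Central     56
8    Zoe     1     West     90
filter rows where price >= 91:
     rep  cost region  price
13  Dana    53  North    108
4   Ravi    38  South     91
12   Eli    12  North     95
add column price_minus_cost = t['price'] - t['cost']:
     rep  cost region  price  price_minus_cost
13  Dana    53  North    108                55
4   Ravi    38  South     91                53
12   Eli    12  North     95                83
Finally, mean of column 'price_minus_cost' = 63.6666666667.

63.6666666667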